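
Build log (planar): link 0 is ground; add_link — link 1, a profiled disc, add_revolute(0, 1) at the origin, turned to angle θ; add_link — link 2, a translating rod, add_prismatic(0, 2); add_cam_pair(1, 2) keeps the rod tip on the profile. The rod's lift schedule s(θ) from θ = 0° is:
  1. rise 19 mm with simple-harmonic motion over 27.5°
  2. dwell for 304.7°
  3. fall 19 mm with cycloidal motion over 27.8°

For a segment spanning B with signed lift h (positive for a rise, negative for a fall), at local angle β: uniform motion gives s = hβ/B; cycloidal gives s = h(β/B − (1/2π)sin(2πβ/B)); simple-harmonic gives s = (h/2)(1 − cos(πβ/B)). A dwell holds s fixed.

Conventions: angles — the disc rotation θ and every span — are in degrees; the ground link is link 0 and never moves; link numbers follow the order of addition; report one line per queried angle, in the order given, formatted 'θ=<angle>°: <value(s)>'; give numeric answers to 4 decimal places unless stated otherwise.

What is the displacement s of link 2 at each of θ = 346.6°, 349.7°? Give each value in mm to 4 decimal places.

seg 1 [0°–27.5°] simple-harmonic, h=19: full span → s += 19 → s = 19.0000
seg 2 [27.5°–332.2°] dwell: s stays 19.0000
seg 3 [332.2°–360°] cycloidal, h=-19: θ=346.6° here. β=14.4, B=27.8. -19·(0.5180 − sin(2π·0.5180)/(2π)) = -10.1827 → s = 8.8173
seg 3 [332.2°–360°] cycloidal, h=-19: θ=349.7° here. β=17.5, B=27.8. -19·(0.6295 − sin(2π·0.6295)/(2π)) = -14.1582 → s = 4.8418

θ=346.6°: 8.8173
θ=349.7°: 4.8418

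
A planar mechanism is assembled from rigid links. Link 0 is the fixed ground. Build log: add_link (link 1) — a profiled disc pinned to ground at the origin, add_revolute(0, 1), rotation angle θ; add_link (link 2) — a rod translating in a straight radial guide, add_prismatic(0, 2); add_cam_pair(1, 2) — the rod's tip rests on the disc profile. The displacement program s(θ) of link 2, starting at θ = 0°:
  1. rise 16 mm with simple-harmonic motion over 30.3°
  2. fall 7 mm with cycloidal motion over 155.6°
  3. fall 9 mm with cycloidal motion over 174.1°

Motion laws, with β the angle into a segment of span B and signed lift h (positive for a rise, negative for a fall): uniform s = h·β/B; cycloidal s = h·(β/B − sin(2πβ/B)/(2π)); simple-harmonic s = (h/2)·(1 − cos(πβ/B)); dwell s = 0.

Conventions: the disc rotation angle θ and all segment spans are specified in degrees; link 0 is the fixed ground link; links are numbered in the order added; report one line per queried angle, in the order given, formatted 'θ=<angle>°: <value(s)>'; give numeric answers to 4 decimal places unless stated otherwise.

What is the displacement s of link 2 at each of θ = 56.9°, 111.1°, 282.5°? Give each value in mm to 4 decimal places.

seg 1 [0°–30.3°] simple-harmonic, h=16: full span → s += 16 → s = 16.0000
seg 2 [30.3°–185.9°] cycloidal, h=-7: θ=56.9° here. β=26.6, B=155.6. -7·(0.1710 − sin(2π·0.1710)/(2π)) = -0.2172 → s = 15.7828
seg 2 [30.3°–185.9°] cycloidal, h=-7: θ=111.1° here. β=80.8, B=155.6. -7·(0.5193 − sin(2π·0.5193)/(2π)) = -3.7696 → s = 12.2304
seg 2 [30.3°–185.9°] cycloidal, h=-7: full span → s += -7 → s = 9.0000
seg 3 [185.9°–360°] cycloidal, h=-9: θ=282.5° here. β=96.6, B=174.1. -9·(0.5549 − sin(2π·0.5549)/(2π)) = -5.4776 → s = 3.5224

θ=56.9°: 15.7828
θ=111.1°: 12.2304
θ=282.5°: 3.5224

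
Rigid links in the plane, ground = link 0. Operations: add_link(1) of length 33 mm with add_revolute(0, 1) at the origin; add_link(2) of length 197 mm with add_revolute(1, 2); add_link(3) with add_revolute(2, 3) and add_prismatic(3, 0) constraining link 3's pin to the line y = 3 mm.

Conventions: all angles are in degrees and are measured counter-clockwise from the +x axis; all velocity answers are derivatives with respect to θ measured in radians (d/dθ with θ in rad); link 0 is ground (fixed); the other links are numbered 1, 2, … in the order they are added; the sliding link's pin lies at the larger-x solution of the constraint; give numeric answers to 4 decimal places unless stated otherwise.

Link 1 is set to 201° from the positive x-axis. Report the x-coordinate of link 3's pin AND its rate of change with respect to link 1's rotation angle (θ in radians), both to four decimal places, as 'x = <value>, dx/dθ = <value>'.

geometry: r = 33 mm, L = 197 mm, e = 3 mm
crank pin P = (r cos θ, r sin θ) = (-30.808154, -11.826142)
h = r sin θ − e = -11.826142 − 3 = -14.826142
x = r cos θ + √(L² − h²) = -30.808154 + 196.441303 = 165.633149
dx/dθ = −r sin θ − h·r cos θ/√(L² − h²) (θ in radians; h = -14.826142) = 9.500938

x = 165.6331, dx/dθ = 9.5009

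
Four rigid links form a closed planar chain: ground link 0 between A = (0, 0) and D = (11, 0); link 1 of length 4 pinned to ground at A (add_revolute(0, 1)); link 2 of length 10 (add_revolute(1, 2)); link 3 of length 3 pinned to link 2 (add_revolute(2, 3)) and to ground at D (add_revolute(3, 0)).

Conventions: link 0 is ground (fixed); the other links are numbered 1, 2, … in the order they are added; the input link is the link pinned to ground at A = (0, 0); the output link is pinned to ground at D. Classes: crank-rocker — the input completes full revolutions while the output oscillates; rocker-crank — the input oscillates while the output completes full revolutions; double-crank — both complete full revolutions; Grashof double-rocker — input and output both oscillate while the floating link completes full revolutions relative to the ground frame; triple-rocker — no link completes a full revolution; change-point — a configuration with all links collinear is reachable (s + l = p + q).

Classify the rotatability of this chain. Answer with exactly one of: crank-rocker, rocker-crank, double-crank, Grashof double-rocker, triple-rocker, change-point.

lengths: ground=11, input=4, coupler=10, output=3
sorted: s=3 (shortest), l=11 (longest), p+q=14
s + l = 14 vs p + q = 14
s + l = p + q → change-point (collinear configuration reachable)

change-point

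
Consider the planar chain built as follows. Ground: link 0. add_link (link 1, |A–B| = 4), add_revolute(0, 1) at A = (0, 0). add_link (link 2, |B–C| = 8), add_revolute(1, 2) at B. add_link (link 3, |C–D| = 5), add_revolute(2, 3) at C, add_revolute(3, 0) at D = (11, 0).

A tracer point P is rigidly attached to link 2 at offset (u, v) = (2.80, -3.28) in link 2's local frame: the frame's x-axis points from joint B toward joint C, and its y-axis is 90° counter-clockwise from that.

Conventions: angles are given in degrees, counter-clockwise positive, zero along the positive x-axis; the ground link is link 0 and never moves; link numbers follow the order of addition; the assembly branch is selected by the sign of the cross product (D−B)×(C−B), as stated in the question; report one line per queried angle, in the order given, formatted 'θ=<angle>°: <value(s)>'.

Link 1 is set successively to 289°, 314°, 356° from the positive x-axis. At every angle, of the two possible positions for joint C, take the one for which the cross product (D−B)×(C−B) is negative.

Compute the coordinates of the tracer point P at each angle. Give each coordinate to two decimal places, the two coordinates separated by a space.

A=(0,0), D=(11.00,0)
θ=289°: B = A + 4.00·(cos289°, sin289°) = (1.3023, -3.7821)
θ=289°: |BD| = 10.4091
θ=289°: circle(B,8.00) ∩ circle(D,5.00): a=7.0779, h=3.7287
θ=289°:   candidates: C₊=(6.5417,2.2635) cross=38.812; C₋=(9.2512,-4.6842) cross=-38.812
θ=289°:   branch - wants cross < 0 → take C=(9.2512,-4.6842) (cross=-38.812)
θ=289°: ex = (C−B)/|BC| = (0.9936,-0.1128); ey = (0.1128,0.9936)
θ=289°: P = B + 2.80·ex + -3.28·ey = (3.7145,-7.3569)
θ=314°: B = A + 4.00·(cos314°, sin314°) = (2.7786, -2.8774)
θ=314°: |BD| = 8.7103
θ=314°: circle(B,8.00) ∩ circle(D,5.00): a=6.5939, h=4.5300
θ=314°:   candidates: C₊=(7.5059,3.5765) cross=39.458; C₋=(10.4988,-4.9748) cross=-39.458
θ=314°:   branch - wants cross < 0 → take C=(10.4988,-4.9748) (cross=-39.458)
θ=314°: ex = (C−B)/|BC| = (0.9650,-0.2622); ey = (0.2622,0.9650)
θ=314°: P = B + 2.80·ex + -3.28·ey = (4.6207,-6.7767)
θ=356°: B = A + 4.00·(cos356°, sin356°) = (3.9903, -0.2790)
θ=356°: |BD| = 7.0153
θ=356°: circle(B,8.00) ∩ circle(D,5.00): a=6.2873, h=4.9467
θ=356°:   candidates: C₊=(10.0758,4.9138) cross=34.703; C₋=(10.4693,-4.9718) cross=-34.703
θ=356°:   branch - wants cross < 0 → take C=(10.4693,-4.9718) (cross=-34.703)
θ=356°: ex = (C−B)/|BC| = (0.8099,-0.5866); ey = (0.5866,0.8099)
θ=356°: P = B + 2.80·ex + -3.28·ey = (4.3339,-4.5779)

θ=289°: 3.71 -7.36
θ=314°: 4.62 -6.78
θ=356°: 4.33 -4.58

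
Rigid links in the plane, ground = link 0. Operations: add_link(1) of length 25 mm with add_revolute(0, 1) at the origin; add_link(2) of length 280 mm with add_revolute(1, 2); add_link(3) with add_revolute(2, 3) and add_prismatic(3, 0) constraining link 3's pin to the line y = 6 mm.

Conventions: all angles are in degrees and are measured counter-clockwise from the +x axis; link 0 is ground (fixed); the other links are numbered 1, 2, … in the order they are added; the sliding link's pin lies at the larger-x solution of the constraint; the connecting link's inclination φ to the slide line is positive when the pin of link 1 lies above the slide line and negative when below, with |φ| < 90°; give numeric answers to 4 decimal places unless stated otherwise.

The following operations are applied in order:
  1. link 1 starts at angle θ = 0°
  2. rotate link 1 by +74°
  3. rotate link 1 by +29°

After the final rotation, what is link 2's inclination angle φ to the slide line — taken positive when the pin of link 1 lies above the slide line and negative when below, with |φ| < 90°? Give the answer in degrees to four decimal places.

geometry: r = 25 mm, L = 280 mm, e = 6 mm; θ starts at 0°
rotate link 1 by +74°: θ ← 0° +74° = 74°
rotate link 1 by +29°: θ ← 74° +29° = 103°
h = r sin θ − e = 24.359252 − 6 = 18.359252
sin φ = h / L = 18.359252 / 280 = 0.06556876
φ = arcsin(0.06556876) = 3.759510°

3.7595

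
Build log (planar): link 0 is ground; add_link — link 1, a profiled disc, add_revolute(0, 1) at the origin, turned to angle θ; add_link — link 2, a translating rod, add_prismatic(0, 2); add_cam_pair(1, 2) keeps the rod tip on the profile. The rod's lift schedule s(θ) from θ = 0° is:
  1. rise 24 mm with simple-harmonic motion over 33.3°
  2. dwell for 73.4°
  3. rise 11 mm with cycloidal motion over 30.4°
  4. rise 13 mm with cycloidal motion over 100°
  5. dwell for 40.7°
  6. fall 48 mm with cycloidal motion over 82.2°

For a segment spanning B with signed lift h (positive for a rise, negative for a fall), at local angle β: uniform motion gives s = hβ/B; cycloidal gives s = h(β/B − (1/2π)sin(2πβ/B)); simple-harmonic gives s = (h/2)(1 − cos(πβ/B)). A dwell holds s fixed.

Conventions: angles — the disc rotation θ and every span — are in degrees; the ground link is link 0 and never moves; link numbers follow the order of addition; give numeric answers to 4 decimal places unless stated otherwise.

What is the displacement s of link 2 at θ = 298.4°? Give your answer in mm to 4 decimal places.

seg 1 [0°–33.3°] simple-harmonic, h=24: full span → s += 24 → s = 24.0000
seg 2 [33.3°–106.7°] dwell: s stays 24.0000
seg 3 [106.7°–137.1°] cycloidal, h=11: full span → s += 11 → s = 35.0000
seg 4 [137.1°–237.1°] cycloidal, h=13: full span → s += 13 → s = 48.0000
seg 5 [237.1°–277.8°] dwell: s stays 48.0000
seg 6 [277.8°–360°] cycloidal, h=-48: θ=298.4° here. β=20.6, B=82.2. -48·(0.2506 − sin(2π·0.2506)/(2π)) = -4.3898 → s = 43.6102

43.6102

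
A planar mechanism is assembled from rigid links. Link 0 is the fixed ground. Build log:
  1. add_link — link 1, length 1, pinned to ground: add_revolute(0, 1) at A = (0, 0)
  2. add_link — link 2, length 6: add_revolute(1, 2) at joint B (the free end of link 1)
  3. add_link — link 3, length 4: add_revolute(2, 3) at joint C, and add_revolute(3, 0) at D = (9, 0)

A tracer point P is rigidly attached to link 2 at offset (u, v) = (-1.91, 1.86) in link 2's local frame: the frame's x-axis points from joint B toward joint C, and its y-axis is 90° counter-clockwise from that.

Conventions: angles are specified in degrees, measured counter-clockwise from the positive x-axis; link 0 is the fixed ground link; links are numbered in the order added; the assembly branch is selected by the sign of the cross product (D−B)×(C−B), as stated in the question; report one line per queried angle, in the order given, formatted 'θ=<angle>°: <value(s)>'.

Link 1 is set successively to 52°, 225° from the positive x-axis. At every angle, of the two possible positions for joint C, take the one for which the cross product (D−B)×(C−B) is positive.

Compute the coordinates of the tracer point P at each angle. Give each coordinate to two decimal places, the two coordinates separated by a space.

A=(0,0), D=(9.00,0)
θ=52°: B = A + 1.00·(cos52°, sin52°) = (0.6157, 0.7880)
θ=52°: |BD| = 8.4213
θ=52°: circle(B,6.00) ∩ circle(D,4.00): a=5.3981, h=2.6192
θ=52°:   candidates: C₊=(6.2352,2.8906) cross=22.057; C₋=(5.7450,-2.3249) cross=-22.057
θ=52°:   branch + wants cross > 0 → take C=(6.2352,2.8906) (cross=22.057)
θ=52°: ex = (C−B)/|BC| = (0.9366,0.3504); ey = (-0.3504,0.9366)
θ=52°: P = B + -1.91·ex + 1.86·ey = (-1.8250,1.8607)
θ=225°: B = A + 1.00·(cos225°, sin225°) = (-0.7071, -0.7071)
θ=225°: |BD| = 9.7328
θ=225°: circle(B,6.00) ∩ circle(D,4.00): a=5.8939, h=1.1235
θ=225°:   candidates: C₊=(5.0896,0.8417) cross=10.935; C₋=(5.2528,-1.3995) cross=-10.935
θ=225°:   branch + wants cross > 0 → take C=(5.0896,0.8417) (cross=10.935)
θ=225°: ex = (C−B)/|BC| = (0.9661,0.2581); ey = (-0.2581,0.9661)
θ=225°: P = B + -1.91·ex + 1.86·ey = (-3.0325,0.5968)

θ=52°: -1.83 1.86
θ=225°: -3.03 0.60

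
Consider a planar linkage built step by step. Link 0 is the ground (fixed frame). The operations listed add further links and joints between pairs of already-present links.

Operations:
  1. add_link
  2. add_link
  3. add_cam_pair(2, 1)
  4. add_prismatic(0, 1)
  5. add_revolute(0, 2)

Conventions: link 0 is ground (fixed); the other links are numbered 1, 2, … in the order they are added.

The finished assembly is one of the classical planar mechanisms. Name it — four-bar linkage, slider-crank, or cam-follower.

links: 3 (incl. ground); joints: 1 revolute, 1 prismatic, 1 higher (cam) pair, forming one closed loop
3 links, revolute + prismatic + higher pair in one loop → cam-follower

cam-follower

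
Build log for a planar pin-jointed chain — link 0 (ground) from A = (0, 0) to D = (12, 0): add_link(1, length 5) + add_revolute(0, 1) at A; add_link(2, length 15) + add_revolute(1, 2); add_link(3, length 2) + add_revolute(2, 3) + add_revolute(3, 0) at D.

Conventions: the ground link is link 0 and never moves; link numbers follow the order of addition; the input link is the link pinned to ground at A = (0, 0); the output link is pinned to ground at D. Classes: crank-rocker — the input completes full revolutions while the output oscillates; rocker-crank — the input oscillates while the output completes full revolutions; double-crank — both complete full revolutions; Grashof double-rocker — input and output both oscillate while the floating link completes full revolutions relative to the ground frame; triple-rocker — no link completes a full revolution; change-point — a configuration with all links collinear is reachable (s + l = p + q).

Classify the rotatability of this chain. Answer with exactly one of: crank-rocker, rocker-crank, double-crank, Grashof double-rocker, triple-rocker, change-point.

lengths: ground=12, input=5, coupler=15, output=2
sorted: s=2 (shortest), l=15 (longest), p+q=17
s + l = 17 vs p + q = 17
s + l = p + q → change-point (collinear configuration reachable)

change-point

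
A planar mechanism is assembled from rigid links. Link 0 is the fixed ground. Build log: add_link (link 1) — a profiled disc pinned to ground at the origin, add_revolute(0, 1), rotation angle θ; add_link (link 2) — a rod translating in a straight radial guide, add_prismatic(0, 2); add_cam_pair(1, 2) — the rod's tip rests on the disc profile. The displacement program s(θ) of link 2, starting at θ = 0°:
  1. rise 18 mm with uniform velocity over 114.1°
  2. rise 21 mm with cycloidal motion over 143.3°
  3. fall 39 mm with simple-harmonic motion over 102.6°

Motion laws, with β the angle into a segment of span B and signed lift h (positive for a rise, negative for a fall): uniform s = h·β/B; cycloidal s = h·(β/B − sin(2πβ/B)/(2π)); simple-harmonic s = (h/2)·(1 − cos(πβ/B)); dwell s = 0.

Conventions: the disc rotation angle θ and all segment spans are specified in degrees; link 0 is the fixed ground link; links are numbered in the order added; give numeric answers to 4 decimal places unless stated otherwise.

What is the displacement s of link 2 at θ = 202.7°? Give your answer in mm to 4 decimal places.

seg 1 [0°–114.1°] uniform, h=18: full span → s += 18 → s = 18.0000
seg 2 [114.1°–257.4°] cycloidal, h=21: θ=202.7° here. β=88.6, B=143.3. 21·(0.6183 − sin(2π·0.6183)/(2π)) = 15.2455 → s = 33.2455

33.2455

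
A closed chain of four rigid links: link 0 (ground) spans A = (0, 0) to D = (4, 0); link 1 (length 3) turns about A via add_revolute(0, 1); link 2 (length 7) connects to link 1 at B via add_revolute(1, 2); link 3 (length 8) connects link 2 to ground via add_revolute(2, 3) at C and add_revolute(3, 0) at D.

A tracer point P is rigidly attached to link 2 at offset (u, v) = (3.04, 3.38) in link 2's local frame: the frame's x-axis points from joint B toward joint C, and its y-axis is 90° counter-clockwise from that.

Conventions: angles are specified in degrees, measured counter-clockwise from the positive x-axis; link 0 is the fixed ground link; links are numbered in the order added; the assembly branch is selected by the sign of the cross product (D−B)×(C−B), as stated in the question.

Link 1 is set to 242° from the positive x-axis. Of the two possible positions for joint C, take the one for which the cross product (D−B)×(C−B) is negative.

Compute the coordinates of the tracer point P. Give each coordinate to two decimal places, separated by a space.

A=(0,0), D=(4.00,0)
B = A + 3.00·(cos242°, sin242°) = (-1.4084, -2.6488)
|BD| = 6.0222
circle(B,7.00) ∩ circle(D,8.00): a=1.7657, h=6.7736
  candidates: C₊=(-2.8020,4.2110) cross=40.792; C₋=(3.1567,-7.9554) cross=-40.792
  branch - wants cross < 0 → take C=(3.1567,-7.9554) (cross=-40.792)
ex = (C−B)/|BC| = (0.6522,-0.7581); ey = (0.7581,0.6522)
P = B + 3.04·ex + 3.38·ey = (3.1365,-2.7491)

3.14 -2.75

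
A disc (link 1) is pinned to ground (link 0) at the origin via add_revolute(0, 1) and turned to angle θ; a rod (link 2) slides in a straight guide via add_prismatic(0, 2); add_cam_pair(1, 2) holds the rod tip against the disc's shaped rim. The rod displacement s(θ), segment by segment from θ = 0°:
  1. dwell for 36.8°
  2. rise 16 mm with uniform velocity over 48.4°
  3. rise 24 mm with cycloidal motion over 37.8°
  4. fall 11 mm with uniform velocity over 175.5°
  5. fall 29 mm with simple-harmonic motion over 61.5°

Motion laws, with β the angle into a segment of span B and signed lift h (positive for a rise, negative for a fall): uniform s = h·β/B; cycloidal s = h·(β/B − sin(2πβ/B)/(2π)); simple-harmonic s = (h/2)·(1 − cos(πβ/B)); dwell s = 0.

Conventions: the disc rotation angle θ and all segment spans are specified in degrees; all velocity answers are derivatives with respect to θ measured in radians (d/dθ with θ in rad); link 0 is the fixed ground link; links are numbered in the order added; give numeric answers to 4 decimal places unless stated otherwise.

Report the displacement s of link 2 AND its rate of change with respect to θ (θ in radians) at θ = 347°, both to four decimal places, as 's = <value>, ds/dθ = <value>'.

segment 1 (0° to 36.8°, dwell): s unchanged at 0.0000
segment 2 (36.8° to 85.2°, uniform, h = 16) is passed completely: s = 0.0000 + (16) = 16.0000
segment 3 (85.2° to 123°, cycloidal, h = 24) is passed completely: s = 16.0000 + (24) = 40.0000
segment 4 (123° to 298.5°, uniform, h = -11) is passed completely: s = 40.0000 + (-11) = 29.0000
θ = 347° falls in segment 5 (298.5° to 360°, simple-harmonic, h = -29): β = 347 − 298.5 = 48.5°, B = 61.5°; Δs = -29/2·(1 − cos(π·0.7886)) = -25.9186; s = 29.0000 − 25.9186 = 3.0814
velocity in seg [298.5°–360°] (simple-harmonic), θ in radians: β = 48.5° = 0.8465 rad, B = 61.5° = 1.0734 rad; ds/dθ = (πh/(2B)) sin(πβ/B) = (π·(-29)/(2·1.0734)) sin(π·0.7886) = -26.156535 mm/rad

s = 3.0814, ds/dθ = -26.1565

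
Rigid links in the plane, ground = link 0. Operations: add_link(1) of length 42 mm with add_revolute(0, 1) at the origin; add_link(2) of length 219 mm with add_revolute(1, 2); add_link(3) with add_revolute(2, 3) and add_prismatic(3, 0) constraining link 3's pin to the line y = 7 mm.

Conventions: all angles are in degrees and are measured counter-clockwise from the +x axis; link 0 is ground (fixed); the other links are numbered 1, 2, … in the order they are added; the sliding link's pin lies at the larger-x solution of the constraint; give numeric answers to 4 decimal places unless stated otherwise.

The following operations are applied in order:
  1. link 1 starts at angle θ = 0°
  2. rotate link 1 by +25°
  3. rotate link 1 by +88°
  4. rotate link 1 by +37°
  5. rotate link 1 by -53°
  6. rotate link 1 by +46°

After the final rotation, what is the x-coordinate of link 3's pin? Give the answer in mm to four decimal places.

geometry: r = 42 mm, L = 219 mm, e = 7 mm; θ starts at 0°
rotate link 1 by +25°: θ ← 0° +25° = 25°
rotate link 1 by +88°: θ ← 25° +88° = 113°
rotate link 1 by +37°: θ ← 113° +37° = 150°
rotate link 1 by -53°: θ ← 150° -53° = 97°
rotate link 1 by +46°: θ ← 97° +46° = 143°
crank pin P = (r cos θ, r sin θ) = (-33.542691, 25.276231)
h = r sin θ − e = 25.276231 − 7 = 18.276231
x = r cos θ + √(L² − h²) = -33.542691 + 218.236063 = 184.693372

184.6934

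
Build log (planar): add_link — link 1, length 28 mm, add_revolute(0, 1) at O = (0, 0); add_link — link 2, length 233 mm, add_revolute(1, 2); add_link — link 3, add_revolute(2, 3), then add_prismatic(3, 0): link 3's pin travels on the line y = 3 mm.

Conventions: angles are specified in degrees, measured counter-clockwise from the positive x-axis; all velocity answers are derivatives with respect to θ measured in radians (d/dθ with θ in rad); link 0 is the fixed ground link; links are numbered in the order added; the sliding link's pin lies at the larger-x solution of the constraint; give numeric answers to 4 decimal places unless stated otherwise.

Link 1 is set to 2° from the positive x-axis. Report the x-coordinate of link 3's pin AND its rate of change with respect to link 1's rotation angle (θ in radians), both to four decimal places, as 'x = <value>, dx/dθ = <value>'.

geometry: r = 28 mm, L = 233 mm, e = 3 mm
crank pin P = (r cos θ, r sin θ) = (27.982943, 0.977186)
h = r sin θ − e = 0.977186 − 3 = -2.022814
x = r cos θ + √(L² − h²) = 27.982943 + 232.991219 = 260.974162
dx/dθ = −r sin θ − h·r cos θ/√(L² − h²) (θ in radians; h = -2.022814) = -0.734240

x = 260.9742, dx/dθ = -0.7342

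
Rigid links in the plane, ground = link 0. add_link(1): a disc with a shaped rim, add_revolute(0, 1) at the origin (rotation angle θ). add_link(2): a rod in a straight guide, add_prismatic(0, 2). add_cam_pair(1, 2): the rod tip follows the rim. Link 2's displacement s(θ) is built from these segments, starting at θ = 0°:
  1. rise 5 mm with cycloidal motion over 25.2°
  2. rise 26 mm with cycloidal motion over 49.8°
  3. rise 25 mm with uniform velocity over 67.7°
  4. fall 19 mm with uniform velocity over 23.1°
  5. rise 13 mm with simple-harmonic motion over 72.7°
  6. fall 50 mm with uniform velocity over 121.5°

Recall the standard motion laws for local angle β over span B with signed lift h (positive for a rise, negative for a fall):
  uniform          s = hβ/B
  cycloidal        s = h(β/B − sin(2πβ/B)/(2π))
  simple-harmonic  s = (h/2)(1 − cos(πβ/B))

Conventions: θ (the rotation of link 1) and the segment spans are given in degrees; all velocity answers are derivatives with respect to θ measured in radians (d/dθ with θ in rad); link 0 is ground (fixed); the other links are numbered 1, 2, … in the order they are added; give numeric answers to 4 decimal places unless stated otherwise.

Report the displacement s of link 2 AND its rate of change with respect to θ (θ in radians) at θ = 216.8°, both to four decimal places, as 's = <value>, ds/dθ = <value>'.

segment 1 (0° to 25.2°, cycloidal, h = 5) is passed completely: s = 0.0000 + (5) = 5.0000
segment 2 (25.2° to 75°, cycloidal, h = 26) is passed completely: s = 5.0000 + (26) = 31.0000
segment 3 (75° to 142.7°, uniform, h = 25) is passed completely: s = 31.0000 + (25) = 56.0000
segment 4 (142.7° to 165.8°, uniform, h = -19) is passed completely: s = 56.0000 + (-19) = 37.0000
θ = 216.8° falls in segment 5 (165.8° to 238.5°, simple-harmonic, h = 13): β = 216.8 − 165.8 = 51°, B = 72.7°; Δs = 13/2·(1 − cos(π·0.7015)) = 10.3456; s = 37.0000 + 10.3456 = 47.3456
velocity in seg [165.8°–238.5°] (simple-harmonic), θ in radians: β = 51° = 0.8901 rad, B = 72.7° = 1.2689 rad; ds/dθ = (πh/(2B)) sin(πβ/B) = (π·13/(2·1.2689)) sin(π·0.7015) = 12.974831 mm/rad

s = 47.3456, ds/dθ = 12.9748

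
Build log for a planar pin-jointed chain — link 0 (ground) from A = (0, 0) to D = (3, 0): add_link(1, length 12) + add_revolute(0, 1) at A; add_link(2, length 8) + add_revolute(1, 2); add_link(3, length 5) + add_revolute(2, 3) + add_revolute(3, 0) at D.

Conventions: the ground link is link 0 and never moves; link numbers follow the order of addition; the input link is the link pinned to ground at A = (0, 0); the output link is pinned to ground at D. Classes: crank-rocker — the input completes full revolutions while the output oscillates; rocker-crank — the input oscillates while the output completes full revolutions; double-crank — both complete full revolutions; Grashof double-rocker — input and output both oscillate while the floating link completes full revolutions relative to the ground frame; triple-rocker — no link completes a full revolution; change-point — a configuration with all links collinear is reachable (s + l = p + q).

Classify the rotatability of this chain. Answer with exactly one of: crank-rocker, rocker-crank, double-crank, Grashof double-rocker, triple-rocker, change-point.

lengths: ground=3, input=12, coupler=8, output=5
sorted: s=3 (shortest), l=12 (longest), p+q=13
s + l = 15 vs p + q = 13
s + l > p + q → non-Grashof → no link fully rotates → triple-rocker

triple-rocker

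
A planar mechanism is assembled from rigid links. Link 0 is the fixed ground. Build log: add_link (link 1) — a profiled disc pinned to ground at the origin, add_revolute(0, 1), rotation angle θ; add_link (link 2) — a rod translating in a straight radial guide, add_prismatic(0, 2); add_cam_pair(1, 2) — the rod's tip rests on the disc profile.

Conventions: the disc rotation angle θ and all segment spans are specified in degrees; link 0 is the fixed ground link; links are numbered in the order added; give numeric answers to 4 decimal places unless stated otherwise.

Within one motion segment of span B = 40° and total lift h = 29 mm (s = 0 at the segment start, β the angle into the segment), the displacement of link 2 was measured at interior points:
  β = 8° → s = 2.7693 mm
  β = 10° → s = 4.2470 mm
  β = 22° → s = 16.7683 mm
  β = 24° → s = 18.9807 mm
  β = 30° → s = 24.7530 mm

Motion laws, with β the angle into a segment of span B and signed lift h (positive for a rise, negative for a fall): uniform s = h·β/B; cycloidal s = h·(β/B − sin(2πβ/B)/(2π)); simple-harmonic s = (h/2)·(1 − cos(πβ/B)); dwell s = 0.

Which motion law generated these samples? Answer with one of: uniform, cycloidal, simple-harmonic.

candidates at β/B = r: uniform s = h·r (linear in β); cycloidal s = h·(r − sin(2πr)/(2π)); simple-harmonic s = (h/2)(1 − cos(πr))
β=8°: printed 2.7693 | uniform 5.8000, cycloidal 1.4104, simple-harmonic 2.7693
β=10°: printed 4.2470 | uniform 7.2500, cycloidal 2.6345, simple-harmonic 4.2470
β=22°: printed 16.7683 | uniform 15.9500, cycloidal 17.3763, simple-harmonic 16.7683
β=24°: printed 18.9807 | uniform 17.4000, cycloidal 20.1129, simple-harmonic 18.9807
β=30°: printed 24.7530 | uniform 21.7500, cycloidal 26.3655, simple-harmonic 24.7530
only one law matches every sample → simple-harmonic

simple-harmonic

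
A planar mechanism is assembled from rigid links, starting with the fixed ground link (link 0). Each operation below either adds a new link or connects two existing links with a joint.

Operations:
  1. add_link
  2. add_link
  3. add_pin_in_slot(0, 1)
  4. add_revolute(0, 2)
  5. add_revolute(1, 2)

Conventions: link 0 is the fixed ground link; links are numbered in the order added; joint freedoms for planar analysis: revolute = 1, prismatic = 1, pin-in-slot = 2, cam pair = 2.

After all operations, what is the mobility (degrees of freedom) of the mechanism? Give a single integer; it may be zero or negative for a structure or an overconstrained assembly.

ground; <1,0,0>
#1 <2,0,0>
#2 <3,0,0>
PS:0↔1 J2 <3,0,1>
R:0↔2 J1 <3,1,1>
R:1↔2 J1 <3,2,1>
3×2 − 2×2 − 1×1 = 1

M = 1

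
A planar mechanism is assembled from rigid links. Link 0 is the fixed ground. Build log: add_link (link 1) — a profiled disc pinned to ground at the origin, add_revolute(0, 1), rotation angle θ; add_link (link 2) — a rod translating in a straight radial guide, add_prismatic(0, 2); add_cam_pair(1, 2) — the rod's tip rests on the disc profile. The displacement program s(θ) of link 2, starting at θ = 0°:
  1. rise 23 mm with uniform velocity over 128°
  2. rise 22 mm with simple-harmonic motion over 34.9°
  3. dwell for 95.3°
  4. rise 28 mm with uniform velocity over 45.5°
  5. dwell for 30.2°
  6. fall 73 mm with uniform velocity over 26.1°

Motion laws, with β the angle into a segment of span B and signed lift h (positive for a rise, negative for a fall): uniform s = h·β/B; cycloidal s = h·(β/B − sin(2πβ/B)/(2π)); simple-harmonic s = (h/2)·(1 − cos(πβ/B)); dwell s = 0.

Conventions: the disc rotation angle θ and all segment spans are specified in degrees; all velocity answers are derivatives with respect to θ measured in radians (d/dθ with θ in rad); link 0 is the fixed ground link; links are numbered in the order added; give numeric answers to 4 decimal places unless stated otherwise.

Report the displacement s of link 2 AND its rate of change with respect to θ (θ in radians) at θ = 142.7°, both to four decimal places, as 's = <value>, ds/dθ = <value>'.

seg 1 [0°–128°] uniform, h=23: full span → s += 23 → s = 23.0000
seg 2 [128°–162.9°] simple-harmonic, h=22: θ=142.7° here. β=14.7, B=34.9. 22/2·(1 − cos(π·0.4212)) = 8.3047 → s = 31.3047
velocity in seg [128°–162.9°] (simple-harmonic), θ in radians: β = 14.7° = 0.2566 rad, B = 34.9° = 0.6091 rad; ds/dθ = (πh/(2B)) sin(πβ/B) = (π·22/(2·0.6091)) sin(π·0.4212) = 55.004086 mm/rad

s = 31.3047, ds/dθ = 55.0041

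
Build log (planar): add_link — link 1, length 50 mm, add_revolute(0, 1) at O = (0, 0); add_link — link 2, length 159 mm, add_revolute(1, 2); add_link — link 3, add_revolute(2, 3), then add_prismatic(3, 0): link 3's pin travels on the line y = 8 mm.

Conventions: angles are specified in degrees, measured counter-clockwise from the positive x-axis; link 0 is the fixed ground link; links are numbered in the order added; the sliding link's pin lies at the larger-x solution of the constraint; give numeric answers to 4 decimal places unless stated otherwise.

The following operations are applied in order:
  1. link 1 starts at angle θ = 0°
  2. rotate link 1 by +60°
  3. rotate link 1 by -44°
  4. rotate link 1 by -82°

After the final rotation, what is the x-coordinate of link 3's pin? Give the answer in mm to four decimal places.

geometry: r = 50 mm, L = 159 mm, e = 8 mm; θ starts at 0°
rotate link 1 by +60°: θ ← 0° +60° = 60°
rotate link 1 by -44°: θ ← 60° -44° = 16°
rotate link 1 by -82°: θ ← 16° -82° = -66°
crank pin P = (r cos θ, r sin θ) = (20.336832, -45.677273)
h = r sin θ − e = -45.677273 − 8 = -53.677273
x = r cos θ + √(L² − h²) = 20.336832 + 149.665462 = 170.002294

170.0023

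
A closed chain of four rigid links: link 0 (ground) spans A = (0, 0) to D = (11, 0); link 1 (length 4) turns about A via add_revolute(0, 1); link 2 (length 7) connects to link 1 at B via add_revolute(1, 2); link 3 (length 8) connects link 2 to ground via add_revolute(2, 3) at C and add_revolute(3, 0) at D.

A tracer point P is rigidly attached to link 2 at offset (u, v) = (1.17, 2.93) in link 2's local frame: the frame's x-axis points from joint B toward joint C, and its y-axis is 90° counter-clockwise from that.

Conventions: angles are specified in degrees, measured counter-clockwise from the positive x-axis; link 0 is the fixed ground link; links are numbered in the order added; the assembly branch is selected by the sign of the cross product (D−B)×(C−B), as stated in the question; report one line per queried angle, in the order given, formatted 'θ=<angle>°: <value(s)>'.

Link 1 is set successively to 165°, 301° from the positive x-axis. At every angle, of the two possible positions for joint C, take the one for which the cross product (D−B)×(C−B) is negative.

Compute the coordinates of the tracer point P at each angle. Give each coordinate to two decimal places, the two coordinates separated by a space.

A=(0,0), D=(11.00,0)
θ=165°: B = A + 4.00·(cos165°, sin165°) = (-3.8637, 1.0353)
θ=165°: |BD| = 14.8997
θ=165°: circle(B,7.00) ∩ circle(D,8.00): a=6.9465, h=0.8639
θ=165°:   candidates: C₊=(3.1260,1.4144) cross=12.871; C₋=(3.0060,-0.3092) cross=-12.871
θ=165°:   branch - wants cross < 0 → take C=(3.0060,-0.3092) (cross=-12.871)
θ=165°: ex = (C−B)/|BC| = (0.9814,-0.1921); ey = (0.1921,0.9814)
θ=165°: P = B + 1.17·ex + 2.93·ey = (-2.1527,3.6860)
θ=301°: B = A + 4.00·(cos301°, sin301°) = (2.0602, -3.4287)
θ=301°: |BD| = 9.5748
θ=301°: circle(B,7.00) ∩ circle(D,8.00): a=4.0041, h=5.7417
θ=301°:   candidates: C₊=(3.7426,3.3661) cross=54.976; C₋=(7.8548,-7.3558) cross=-54.976
θ=301°:   branch - wants cross < 0 → take C=(7.8548,-7.3558) (cross=-54.976)
θ=301°: ex = (C−B)/|BC| = (0.8278,-0.5610); ey = (0.5610,0.8278)
θ=301°: P = B + 1.17·ex + 2.93·ey = (4.6725,-1.6596)

θ=165°: -2.15 3.69
θ=301°: 4.67 -1.66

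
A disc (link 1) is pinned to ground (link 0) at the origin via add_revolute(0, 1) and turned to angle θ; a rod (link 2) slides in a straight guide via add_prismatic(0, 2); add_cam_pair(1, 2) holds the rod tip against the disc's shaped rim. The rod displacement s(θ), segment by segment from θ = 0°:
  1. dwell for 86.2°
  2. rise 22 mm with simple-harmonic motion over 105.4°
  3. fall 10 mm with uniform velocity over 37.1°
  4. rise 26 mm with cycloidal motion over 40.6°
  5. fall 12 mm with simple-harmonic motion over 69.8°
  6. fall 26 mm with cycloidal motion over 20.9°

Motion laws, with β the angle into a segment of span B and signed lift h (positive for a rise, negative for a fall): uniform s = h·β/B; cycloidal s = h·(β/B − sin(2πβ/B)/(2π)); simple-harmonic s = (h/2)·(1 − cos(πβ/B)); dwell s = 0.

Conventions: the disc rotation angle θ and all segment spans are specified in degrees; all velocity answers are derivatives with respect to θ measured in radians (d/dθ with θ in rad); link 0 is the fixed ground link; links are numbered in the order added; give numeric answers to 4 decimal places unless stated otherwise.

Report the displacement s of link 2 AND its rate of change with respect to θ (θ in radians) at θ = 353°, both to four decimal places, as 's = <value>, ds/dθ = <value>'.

segment 1 (0° to 86.2°, dwell): s unchanged at 0.0000
segment 2 (86.2° to 191.6°, simple-harmonic, h = 22) is passed completely: s = 0.0000 + (22) = 22.0000
segment 3 (191.6° to 228.7°, uniform, h = -10) is passed completely: s = 22.0000 + (-10) = 12.0000
segment 4 (228.7° to 269.3°, cycloidal, h = 26) is passed completely: s = 12.0000 + (26) = 38.0000
segment 5 (269.3° to 339.1°, simple-harmonic, h = -12) is passed completely: s = 38.0000 + (-12) = 26.0000
θ = 353° falls in segment 6 (339.1° to 360°, cycloidal, h = -26): β = 353 − 339.1 = 13.9°, B = 20.9°; Δs = -26·(0.6651 − sin(2π·0.6651)/(2π)) = -20.8546; s = 26.0000 − 20.8546 = 5.1454
velocity in seg [339.1°–360°] (cycloidal), θ in radians: β = 13.9° = 0.2426 rad, B = 20.9° = 0.3648 rad; ds/dθ = (h/B)(1 − cos(2πβ/B)) = ((-26)/0.3648)(1 − cos(2π·0.6651)) = -107.532345 mm/rad

s = 5.1454, ds/dθ = -107.5323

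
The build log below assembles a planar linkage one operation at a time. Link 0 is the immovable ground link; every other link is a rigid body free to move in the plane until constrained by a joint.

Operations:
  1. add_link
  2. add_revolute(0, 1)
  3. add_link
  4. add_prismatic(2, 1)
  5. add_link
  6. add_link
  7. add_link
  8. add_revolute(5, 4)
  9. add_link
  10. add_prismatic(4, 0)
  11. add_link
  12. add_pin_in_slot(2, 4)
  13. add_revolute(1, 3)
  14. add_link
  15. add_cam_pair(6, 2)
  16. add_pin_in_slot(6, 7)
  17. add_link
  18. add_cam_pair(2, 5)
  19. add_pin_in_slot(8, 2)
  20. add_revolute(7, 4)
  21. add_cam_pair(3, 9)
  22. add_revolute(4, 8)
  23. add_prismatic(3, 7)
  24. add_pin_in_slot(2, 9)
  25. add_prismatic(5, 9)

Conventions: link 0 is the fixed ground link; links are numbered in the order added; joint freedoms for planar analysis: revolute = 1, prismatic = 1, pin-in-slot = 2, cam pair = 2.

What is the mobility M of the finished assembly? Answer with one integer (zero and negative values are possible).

(L,J1,J2)=(1,0,0); link0 fixed
link1: (2,0,0)
R 0-1 [J1]: (2,1,0)
link2: (3,1,0)
P 2-1 [J1]: (3,2,0)
link3: (4,2,0)
link4: (5,2,0)
link5: (6,2,0)
R 5-4 [J1]: (6,3,0)
link6: (7,3,0)
P 4-0 [J1]: (7,4,0)
link7: (8,4,0)
PS 2-4 [J2]: (8,4,1)
R 1-3 [J1]: (8,5,1)
link8: (9,5,1)
C 6-2 [J2]: (9,5,2)
PS 6-7 [J2]: (9,5,3)
link9: (10,5,3)
C 2-5 [J2]: (10,5,4)
PS 8-2 [J2]: (10,5,5)
R 7-4 [J1]: (10,6,5)
C 3-9 [J2]: (10,6,6)
R 4-8 [J1]: (10,7,6)
P 3-7 [J1]: (10,8,6)
PS 2-9 [J2]: (10,8,7)
P 5-9 [J1]: (10,9,7)
Grübler: 3·9 − 2·9 − 7 = 2

M = 2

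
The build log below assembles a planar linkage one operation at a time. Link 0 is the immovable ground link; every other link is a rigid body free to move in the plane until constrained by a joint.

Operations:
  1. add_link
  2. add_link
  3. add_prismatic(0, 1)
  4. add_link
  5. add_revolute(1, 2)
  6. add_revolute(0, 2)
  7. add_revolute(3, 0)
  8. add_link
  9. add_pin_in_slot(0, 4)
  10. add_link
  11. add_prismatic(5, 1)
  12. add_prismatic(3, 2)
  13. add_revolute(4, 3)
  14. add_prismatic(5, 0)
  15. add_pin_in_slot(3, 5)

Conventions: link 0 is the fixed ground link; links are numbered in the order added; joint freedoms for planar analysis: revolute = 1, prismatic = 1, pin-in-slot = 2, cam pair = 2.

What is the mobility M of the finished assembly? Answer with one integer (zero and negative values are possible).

ground; <1,0,0>
#1 <2,0,0>
#2 <3,0,0>
P:0↔1 J1 <3,1,0>
#3 <4,1,0>
R:1↔2 J1 <4,2,0>
R:0↔2 J1 <4,3,0>
R:3↔0 J1 <4,4,0>
#4 <5,4,0>
PS:0↔4 J2 <5,4,1>
#5 <6,4,1>
P:5↔1 J1 <6,5,1>
P:3↔2 J1 <6,6,1>
R:4↔3 J1 <6,7,1>
P:5↔0 J1 <6,8,1>
PS:3↔5 J2 <6,8,2>
3×5 − 2×8 − 1×2 = -3

M = -3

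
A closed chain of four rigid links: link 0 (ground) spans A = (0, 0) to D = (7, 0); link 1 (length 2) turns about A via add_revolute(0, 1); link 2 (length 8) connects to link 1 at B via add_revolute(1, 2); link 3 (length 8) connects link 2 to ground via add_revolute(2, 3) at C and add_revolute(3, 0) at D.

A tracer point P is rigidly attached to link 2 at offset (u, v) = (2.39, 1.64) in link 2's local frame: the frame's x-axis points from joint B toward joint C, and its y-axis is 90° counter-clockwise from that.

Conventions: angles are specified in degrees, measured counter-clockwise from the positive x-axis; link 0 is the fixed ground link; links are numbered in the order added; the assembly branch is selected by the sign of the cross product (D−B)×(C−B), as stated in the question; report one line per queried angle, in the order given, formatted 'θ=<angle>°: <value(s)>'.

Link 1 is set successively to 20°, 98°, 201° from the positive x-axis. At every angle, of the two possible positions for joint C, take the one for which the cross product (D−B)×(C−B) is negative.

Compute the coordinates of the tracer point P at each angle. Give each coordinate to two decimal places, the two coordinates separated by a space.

A=(0,0), D=(7.00,0)
θ=20°: B = A + 2.00·(cos20°, sin20°) = (1.8794, 0.6840)
θ=20°: |BD| = 5.1661
θ=20°: circle(B,8.00) ∩ circle(D,8.00): a=2.5831, h=7.5715
θ=20°:   candidates: C₊=(5.4422,7.8469) cross=39.115; C₋=(3.4372,-7.1628) cross=-39.115
θ=20°:   branch - wants cross < 0 → take C=(3.4372,-7.1628) (cross=-39.115)
θ=20°: ex = (C−B)/|BC| = (0.1947,-0.9809); ey = (0.9809,0.1947)
θ=20°: P = B + 2.39·ex + 1.64·ey = (3.9534,-1.3409)
θ=98°: B = A + 2.00·(cos98°, sin98°) = (-0.2783, 1.9805)
θ=98°: |BD| = 7.5430
θ=98°: circle(B,8.00) ∩ circle(D,8.00): a=3.7715, h=7.0552
θ=98°:   candidates: C₊=(5.2133,7.7979) cross=53.217; C₋=(1.5084,-5.8174) cross=-53.217
θ=98°:   branch - wants cross < 0 → take C=(1.5084,-5.8174) (cross=-53.217)
θ=98°: ex = (C−B)/|BC| = (0.2233,-0.9747); ey = (0.9747,0.2233)
θ=98°: P = B + 2.39·ex + 1.64·ey = (1.8540,0.0172)
θ=201°: B = A + 2.00·(cos201°, sin201°) = (-1.8672, -0.7167)
θ=201°: |BD| = 8.8961
θ=201°: circle(B,8.00) ∩ circle(D,8.00): a=4.4480, h=6.6494
θ=201°:   candidates: C₊=(2.0307,6.2694) cross=59.154; C₋=(3.1021,-6.9862) cross=-59.154
θ=201°:   branch - wants cross < 0 → take C=(3.1021,-6.9862) (cross=-59.154)
θ=201°: ex = (C−B)/|BC| = (0.6212,-0.7837); ey = (0.7837,0.6212)
θ=201°: P = B + 2.39·ex + 1.64·ey = (0.9027,-1.5710)

θ=20°: 3.95 -1.34
θ=98°: 1.85 0.02
θ=201°: 0.90 -1.57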